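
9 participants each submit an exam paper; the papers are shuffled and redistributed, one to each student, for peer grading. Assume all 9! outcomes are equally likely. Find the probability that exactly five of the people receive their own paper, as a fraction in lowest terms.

Favorable outcomes: C(9,5)·!4 = 126·9 = 1134.
Total outcomes: 9! = 362880.
Probability = 1134/362880 = 1/320.

1/320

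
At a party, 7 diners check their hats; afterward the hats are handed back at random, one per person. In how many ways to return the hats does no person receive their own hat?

The subfactorial !7 = [7!/e] (nearest integer).
7! = 5040, and 5040/e ≈ 1854.11, so !7 = 1854.

1854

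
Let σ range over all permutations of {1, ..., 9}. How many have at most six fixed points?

# with exactly i fixed is C(9,i)·!(9-i); sum over i=0..6:
  i=0: C(9,0)·!9 = 1·133496 = 133496
  i=1: C(9,1)·!8 = 9·14833 = 133497
  i=2: C(9,2)·!7 = 36·1854 = 66744
  i=3: C(9,3)·!6 = 84·265 = 22260
  i=4: C(9,4)·!5 = 126·44 = 5544
  i=5: C(9,5)·!4 = 126·9 = 1134
  i=6: C(9,6)·!3 = 84·2 = 168
Total = 362843.

362843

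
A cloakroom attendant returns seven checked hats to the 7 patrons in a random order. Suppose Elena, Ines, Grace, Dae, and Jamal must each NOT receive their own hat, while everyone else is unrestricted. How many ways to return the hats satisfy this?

Inclusion-exclusion on the 5 forbidden self-matches:
Σ_{j=0}^{5} (-1)^j C(5,j)(7-j)!
= C(5,0)·7! - C(5,1)·6! + C(5,2)·5! - C(5,3)·4! + C(5,4)·3! - C(5,5)·2!
= 5040 - 3600 + 1200 - 240 + 30 - 2
= 2428

2428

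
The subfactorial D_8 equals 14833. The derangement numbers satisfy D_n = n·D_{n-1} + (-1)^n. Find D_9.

133496

D_9 = 9·14833 - 1 = 133496.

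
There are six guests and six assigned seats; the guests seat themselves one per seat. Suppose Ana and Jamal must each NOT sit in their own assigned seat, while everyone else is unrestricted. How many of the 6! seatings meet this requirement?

Let A_j be the event that the j-th constrained one is fixed. By inclusion-exclusion over the 2 events:
Σ_{j=0}^{2} (-1)^j C(2,j)(6-j)!
= C(2,0)·6! - C(2,1)·5! + C(2,2)·4!
= 720 - 240 + 24
= 504

504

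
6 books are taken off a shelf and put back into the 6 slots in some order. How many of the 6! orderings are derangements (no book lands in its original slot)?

265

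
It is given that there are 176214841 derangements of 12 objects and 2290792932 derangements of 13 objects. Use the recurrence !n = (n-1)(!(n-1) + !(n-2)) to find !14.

!14 = (14-1)·(!13 + !12) = 13·(2290792932 + 176214841) = 13·2467007773 = 32071101049.

32071101049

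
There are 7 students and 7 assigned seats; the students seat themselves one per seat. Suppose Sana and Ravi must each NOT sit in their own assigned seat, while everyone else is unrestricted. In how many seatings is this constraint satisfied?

Inclusion-exclusion on the 2 forbidden self-matches:
Σ_{j=0}^{2} (-1)^j C(2,j)(7-j)!
= C(2,0)·7! - C(2,1)·6! + C(2,2)·5!
= 5040 - 1440 + 120
= 3720

3720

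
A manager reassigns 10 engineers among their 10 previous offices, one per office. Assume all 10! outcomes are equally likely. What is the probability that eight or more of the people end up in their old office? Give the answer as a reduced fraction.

Favorable outcomes: Σ_{i≥8} C(10,i)·!(10-i) = 45·1 + 10·0 + 1·1 = 46.
Total outcomes: 10! = 3628800.
Probability = 46/3628800 = 23/1814400.

23/1814400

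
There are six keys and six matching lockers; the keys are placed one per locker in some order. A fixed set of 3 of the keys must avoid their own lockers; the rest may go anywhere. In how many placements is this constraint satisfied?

426

Inclusion-exclusion on the 3 forbidden self-matches:
Σ_{j=0}^{3} (-1)^j C(3,j)(6-j)!
= C(3,0)·6! - C(3,1)·5! + C(3,2)·4! - C(3,3)·3!
= 720 - 360 + 72 - 6
= 426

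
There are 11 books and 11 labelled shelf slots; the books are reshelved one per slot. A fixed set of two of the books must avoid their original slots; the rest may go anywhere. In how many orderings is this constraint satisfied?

Inclusion-exclusion on the 2 forbidden self-matches:
Σ_{j=0}^{2} (-1)^j C(2,j)(11-j)!
= C(2,0)·11! - C(2,1)·10! + C(2,2)·9!
= 39916800 - 7257600 + 362880
= 33022080

33022080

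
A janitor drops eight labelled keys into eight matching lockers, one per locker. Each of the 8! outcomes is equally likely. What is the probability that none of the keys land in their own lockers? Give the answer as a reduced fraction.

2119/5760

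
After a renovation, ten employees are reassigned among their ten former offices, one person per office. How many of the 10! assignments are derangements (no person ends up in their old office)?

!10 is the nearest integer to 10!/e.
10! = 3628800, and 3628800/e ≈ 1334960.92, so !10 = 1334961.

1334961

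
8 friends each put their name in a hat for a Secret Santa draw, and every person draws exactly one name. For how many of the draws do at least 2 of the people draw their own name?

10655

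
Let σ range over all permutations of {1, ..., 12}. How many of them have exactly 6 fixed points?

244860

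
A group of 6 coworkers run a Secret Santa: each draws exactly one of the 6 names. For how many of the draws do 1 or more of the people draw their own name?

455

Sum C(6,i)·!(6-i) for i = 1..6:
  i=1: C(6,1)·!5 = 6·44 = 264
  i=2: C(6,2)·!4 = 15·9 = 135
  i=3: C(6,3)·!3 = 20·2 = 40
  i=4: C(6,4)·!2 = 15·1 = 15
  i=5: C(6,5)·!1 = 6·0 = 0
  i=6: C(6,6)·!0 = 1·1 = 1
Total = 455.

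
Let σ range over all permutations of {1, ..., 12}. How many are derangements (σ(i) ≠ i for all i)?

176214841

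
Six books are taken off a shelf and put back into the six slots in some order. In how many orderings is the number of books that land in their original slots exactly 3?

Choose which 3 of the 6 are fixed: C(6,3) = 20.
The remaining 3 must be deranged: !3 = 2.
Total: 20 × 2 = 40.

40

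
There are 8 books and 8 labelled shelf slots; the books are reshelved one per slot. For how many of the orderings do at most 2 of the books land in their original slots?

Sum C(8,i)·!(8-i) for i = 0..2:
  i=0: C(8,0)·!8 = 1·14833 = 14833
  i=1: C(8,1)·!7 = 8·1854 = 14832
  i=2: C(8,2)·!6 = 28·265 = 7420
Total = 37085.

37085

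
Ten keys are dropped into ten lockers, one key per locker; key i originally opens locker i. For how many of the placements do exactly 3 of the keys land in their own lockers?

222480

Choose which 3 of the 10 are fixed: C(10,3) = 120.
The other 7 form a derangement: !7 = 1854.
Total: 120 × 1854 = 222480.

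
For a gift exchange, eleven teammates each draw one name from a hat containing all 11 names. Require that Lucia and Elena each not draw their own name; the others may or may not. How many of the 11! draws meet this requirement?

Let A_j be the event that the j-th constrained one is fixed. By inclusion-exclusion over the 2 events:
Σ_{j=0}^{2} (-1)^j C(2,j)(11-j)!
= C(2,0)·11! - C(2,1)·10! + C(2,2)·9!
= 39916800 - 7257600 + 362880
= 33022080

33022080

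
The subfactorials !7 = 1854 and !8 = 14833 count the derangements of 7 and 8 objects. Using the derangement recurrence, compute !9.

133496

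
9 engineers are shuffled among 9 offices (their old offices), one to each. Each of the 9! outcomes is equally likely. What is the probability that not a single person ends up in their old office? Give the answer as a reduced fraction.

16687/45360

Favorable outcomes: !9 = 133496.
Total outcomes: 9! = 362880.
Probability = 133496/362880 = 16687/45360.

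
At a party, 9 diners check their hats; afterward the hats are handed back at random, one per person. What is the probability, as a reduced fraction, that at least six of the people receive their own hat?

41/72576

Favorable outcomes: Σ_{i≥6} C(9,i)·!(9-i) = 84·2 + 36·1 + 9·0 + 1·1 = 205.
Total outcomes: 9! = 362880.
Probability = 205/362880 = 41/72576.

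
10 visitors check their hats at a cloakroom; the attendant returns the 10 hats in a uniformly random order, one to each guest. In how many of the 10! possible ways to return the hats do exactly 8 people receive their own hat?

45

Pick the 8 fixed positions: C(10,8) = 45 ways.
The remaining 2 must be deranged: !2 = 1.
Total: 45 × 1 = 45.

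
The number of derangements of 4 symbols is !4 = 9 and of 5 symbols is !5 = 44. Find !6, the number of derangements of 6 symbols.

265

!6 = (6-1)·(!5 + !4) = 5·(44 + 9) = 5·53 = 265.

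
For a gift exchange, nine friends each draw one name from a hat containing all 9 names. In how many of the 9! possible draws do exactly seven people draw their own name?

Pick the 7 fixed positions: C(9,7) = 36 ways.
The other 2 form a derangement: !2 = 1.
Total: 36 × 1 = 36.

36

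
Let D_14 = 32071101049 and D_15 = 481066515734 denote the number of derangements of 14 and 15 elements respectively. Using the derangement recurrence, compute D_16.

7697064251745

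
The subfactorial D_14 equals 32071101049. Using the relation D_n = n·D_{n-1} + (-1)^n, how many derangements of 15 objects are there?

481066515734

D_15 = 15·32071101049 - 1 = 481066515734.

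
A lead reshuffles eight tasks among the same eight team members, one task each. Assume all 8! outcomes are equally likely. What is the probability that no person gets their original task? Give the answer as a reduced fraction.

Favorable outcomes: !8 = 14833.
Total outcomes: 8! = 40320.
Probability = 14833/40320 = 2119/5760.

2119/5760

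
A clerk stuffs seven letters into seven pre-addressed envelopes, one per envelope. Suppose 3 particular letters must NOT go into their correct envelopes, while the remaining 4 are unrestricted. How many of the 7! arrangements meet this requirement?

Inclusion-exclusion on the 3 forbidden self-matches:
Σ_{j=0}^{3} (-1)^j C(3,j)(7-j)!
= C(3,0)·7! - C(3,1)·6! + C(3,2)·5! - C(3,3)·4!
= 5040 - 2160 + 360 - 24
= 3216

3216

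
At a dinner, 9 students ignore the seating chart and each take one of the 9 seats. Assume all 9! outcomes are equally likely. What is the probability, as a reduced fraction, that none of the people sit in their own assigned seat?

16687/45360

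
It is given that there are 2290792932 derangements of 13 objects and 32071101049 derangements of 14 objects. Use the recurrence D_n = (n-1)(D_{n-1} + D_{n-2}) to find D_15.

481066515734

D_15 = (15-1)·(D_14 + D_13) = 14·(32071101049 + 2290792932) = 14·34361893981 = 481066515734.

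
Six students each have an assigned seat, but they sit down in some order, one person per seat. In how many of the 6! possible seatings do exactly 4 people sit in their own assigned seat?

15

Choose which 4 of the 6 are fixed: C(6,4) = 15.
The other 2 form a derangement: !2 = 1.
Total: 15 × 1 = 15.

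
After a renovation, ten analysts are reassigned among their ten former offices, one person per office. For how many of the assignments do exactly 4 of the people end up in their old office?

55650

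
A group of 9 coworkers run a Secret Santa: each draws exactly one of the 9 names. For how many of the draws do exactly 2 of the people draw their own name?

Pick the 2 fixed positions: C(9,2) = 36 ways.
The remaining 7 must be deranged: !7 = 1854.
Total: 36 × 1854 = 66744.

66744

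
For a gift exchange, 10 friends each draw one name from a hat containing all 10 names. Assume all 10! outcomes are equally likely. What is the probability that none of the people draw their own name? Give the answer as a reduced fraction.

16481/44800

Favorable outcomes: !10 = 1334961.
Total outcomes: 10! = 3628800.
Probability = 1334961/3628800 = 16481/44800.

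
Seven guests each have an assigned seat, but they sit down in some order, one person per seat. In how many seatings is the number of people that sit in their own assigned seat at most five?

5039

# with exactly i fixed is C(7,i)·!(7-i); sum over i=0..5:
  i=0: C(7,0)·!7 = 1·1854 = 1854
  i=1: C(7,1)·!6 = 7·265 = 1855
  i=2: C(7,2)·!5 = 21·44 = 924
  i=3: C(7,3)·!4 = 35·9 = 315
  i=4: C(7,4)·!3 = 35·2 = 70
  i=5: C(7,5)·!2 = 21·1 = 21
Total = 5039.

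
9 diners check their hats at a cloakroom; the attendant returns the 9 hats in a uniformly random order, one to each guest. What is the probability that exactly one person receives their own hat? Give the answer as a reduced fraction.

Favorable outcomes: C(9,1)·!8 = 9·14833 = 133497.
Total outcomes: 9! = 362880.
Probability = 133497/362880 = 2119/5760.

2119/5760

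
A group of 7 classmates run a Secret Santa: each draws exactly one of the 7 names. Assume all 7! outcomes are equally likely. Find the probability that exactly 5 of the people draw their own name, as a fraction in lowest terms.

1/240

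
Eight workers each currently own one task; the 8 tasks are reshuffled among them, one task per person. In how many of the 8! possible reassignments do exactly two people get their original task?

7420

Pick the 2 fixed positions: C(8,2) = 28 ways.
The remaining 6 must be deranged: !6 = 265.
Total: 28 × 265 = 7420.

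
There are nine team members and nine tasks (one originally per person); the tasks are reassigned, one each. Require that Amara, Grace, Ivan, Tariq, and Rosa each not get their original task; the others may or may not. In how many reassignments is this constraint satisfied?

205056

Inclusion-exclusion on the 5 forbidden self-matches:
Σ_{j=0}^{5} (-1)^j C(5,j)(9-j)!
= C(5,0)·9! - C(5,1)·8! + C(5,2)·7! - C(5,3)·6! + C(5,4)·5! - C(5,5)·4!
= 362880 - 201600 + 50400 - 7200 + 600 - 24
= 205056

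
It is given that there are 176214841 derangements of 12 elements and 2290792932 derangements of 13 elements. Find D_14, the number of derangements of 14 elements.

D_14 = (14-1)·(D_13 + D_12) = 13·(2290792932 + 176214841) = 13·2467007773 = 32071101049.

32071101049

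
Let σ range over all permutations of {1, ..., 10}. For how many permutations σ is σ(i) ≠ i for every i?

1334961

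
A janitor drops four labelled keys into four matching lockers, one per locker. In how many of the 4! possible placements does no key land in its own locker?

9

The number of derangements of 4 is !4 = Σ_{k=0}^{4} (-1)^k·4!/k!
= 4! - 4!/1! + 4!/2! - 4!/3! + 4!/4!
= 24 - 24 + 12 - 4 + 1
= 9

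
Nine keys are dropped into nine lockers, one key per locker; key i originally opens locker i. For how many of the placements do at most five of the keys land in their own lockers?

362675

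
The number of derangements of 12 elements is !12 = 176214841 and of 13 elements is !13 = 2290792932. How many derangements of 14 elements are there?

32071101049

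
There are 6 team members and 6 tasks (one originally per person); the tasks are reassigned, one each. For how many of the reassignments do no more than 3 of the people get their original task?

# with exactly i fixed is C(6,i)·!(6-i); sum over i=0..3:
  i=0: C(6,0)·!6 = 1·265 = 265
  i=1: C(6,1)·!5 = 6·44 = 264
  i=2: C(6,2)·!4 = 15·9 = 135
  i=3: C(6,3)·!3 = 20·2 = 40
Total = 704.

704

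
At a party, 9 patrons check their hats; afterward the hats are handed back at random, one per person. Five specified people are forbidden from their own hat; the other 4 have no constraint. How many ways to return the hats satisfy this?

205056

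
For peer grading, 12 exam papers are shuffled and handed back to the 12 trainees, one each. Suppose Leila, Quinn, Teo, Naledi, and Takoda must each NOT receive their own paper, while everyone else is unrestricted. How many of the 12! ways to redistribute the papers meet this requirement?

312273360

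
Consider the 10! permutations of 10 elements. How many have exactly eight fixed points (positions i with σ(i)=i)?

45

Pick the 8 fixed positions: C(10,8) = 45 ways.
The other 2 form a derangement: !2 = 1.
Total: 45 × 1 = 45.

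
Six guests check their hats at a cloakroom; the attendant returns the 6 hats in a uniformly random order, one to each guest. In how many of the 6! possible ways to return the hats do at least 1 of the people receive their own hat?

455

# with exactly i fixed is C(6,i)·!(6-i); sum over i=1..6:
  i=1: C(6,1)·!5 = 6·44 = 264
  i=2: C(6,2)·!4 = 15·9 = 135
  i=3: C(6,3)·!3 = 20·2 = 40
  i=4: C(6,4)·!2 = 15·1 = 15
  i=5: C(6,5)·!1 = 6·0 = 0
  i=6: C(6,6)·!0 = 1·1 = 1
Total = 455.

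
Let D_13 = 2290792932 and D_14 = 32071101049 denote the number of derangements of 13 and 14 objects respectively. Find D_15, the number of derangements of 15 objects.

D_15 = (15-1)·(D_14 + D_13) = 14·(32071101049 + 2290792932) = 14·34361893981 = 481066515734.

481066515734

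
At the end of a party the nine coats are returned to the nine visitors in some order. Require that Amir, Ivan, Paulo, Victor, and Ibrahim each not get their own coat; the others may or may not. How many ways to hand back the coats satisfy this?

Let A_j be the event that the j-th constrained one is fixed. By inclusion-exclusion over the 5 events:
Σ_{j=0}^{5} (-1)^j C(5,j)(9-j)!
= C(5,0)·9! - C(5,1)·8! + C(5,2)·7! - C(5,3)·6! + C(5,4)·5! - C(5,5)·4!
= 362880 - 201600 + 50400 - 7200 + 600 - 24
= 205056

205056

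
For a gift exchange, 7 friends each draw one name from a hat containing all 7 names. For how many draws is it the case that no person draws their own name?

1854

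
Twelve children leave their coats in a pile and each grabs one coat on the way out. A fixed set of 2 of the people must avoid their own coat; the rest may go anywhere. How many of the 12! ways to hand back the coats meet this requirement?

Let A_j be the event that the j-th constrained one is fixed. By inclusion-exclusion over the 2 events:
Σ_{j=0}^{2} (-1)^j C(2,j)(12-j)!
= C(2,0)·12! - C(2,1)·11! + C(2,2)·10!
= 479001600 - 79833600 + 3628800
= 402796800

402796800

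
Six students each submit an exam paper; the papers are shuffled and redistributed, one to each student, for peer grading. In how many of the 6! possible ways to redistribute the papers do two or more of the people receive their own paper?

191

Sum C(6,i)·!(6-i) for i = 2..6:
  i=2: C(6,2)·!4 = 15·9 = 135
  i=3: C(6,3)·!3 = 20·2 = 40
  i=4: C(6,4)·!2 = 15·1 = 15
  i=5: C(6,5)·!1 = 6·0 = 0
  i=6: C(6,6)·!0 = 1·1 = 1
Total = 191.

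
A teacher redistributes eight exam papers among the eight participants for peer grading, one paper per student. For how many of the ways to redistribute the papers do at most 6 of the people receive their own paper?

40319

Sum C(8,i)·!(8-i) for i = 0..6:
  i=0: C(8,0)·!8 = 1·14833 = 14833
  i=1: C(8,1)·!7 = 8·1854 = 14832
  i=2: C(8,2)·!6 = 28·265 = 7420
  i=3: C(8,3)·!5 = 56·44 = 2464
  i=4: C(8,4)·!4 = 70·9 = 630
  i=5: C(8,5)·!3 = 56·2 = 112
  i=6: C(8,6)·!2 = 28·1 = 28
Total = 40319.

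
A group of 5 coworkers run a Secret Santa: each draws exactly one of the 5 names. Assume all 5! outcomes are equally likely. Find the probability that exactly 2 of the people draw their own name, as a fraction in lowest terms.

Favorable outcomes: C(5,2)·!3 = 10·2 = 20.
Total outcomes: 5! = 120.
Probability = 20/120 = 1/6.

1/6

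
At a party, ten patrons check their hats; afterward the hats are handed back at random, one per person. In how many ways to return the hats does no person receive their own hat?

The subfactorial !10 = [10!/e] (nearest integer).
10! = 3628800, and 3628800/e ≈ 1334960.92, so !10 = 1334961.

1334961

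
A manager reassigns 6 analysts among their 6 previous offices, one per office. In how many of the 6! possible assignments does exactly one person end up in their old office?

Pick the single fixed position: C(6,1) = 6 ways.
The remaining 5 must be deranged: !5 = 44.
Total: 6 × 44 = 264.

264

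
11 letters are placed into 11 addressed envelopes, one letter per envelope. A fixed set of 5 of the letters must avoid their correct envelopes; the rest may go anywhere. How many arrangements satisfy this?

Inclusion-exclusion on the 5 forbidden self-matches:
Σ_{j=0}^{5} (-1)^j C(5,j)(11-j)!
= C(5,0)·11! - C(5,1)·10! + C(5,2)·9! - C(5,3)·8! + C(5,4)·7! - C(5,5)·6!
= 39916800 - 18144000 + 3628800 - 403200 + 25200 - 720
= 25022880

25022880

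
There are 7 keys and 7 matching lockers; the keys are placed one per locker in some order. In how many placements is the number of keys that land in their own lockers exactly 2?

924

Pick the 2 fixed positions: C(7,2) = 21 ways.
The other 5 form a derangement: !5 = 44.
Total: 21 × 44 = 924.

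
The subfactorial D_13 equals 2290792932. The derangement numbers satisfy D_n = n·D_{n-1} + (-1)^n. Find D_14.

32071101049

D_14 = 14·2290792932 + 1 = 32071101049.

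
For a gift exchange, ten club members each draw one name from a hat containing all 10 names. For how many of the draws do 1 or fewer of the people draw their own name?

2669921

# with exactly i fixed is C(10,i)·!(10-i); sum over i=0..1:
  i=0: C(10,0)·!10 = 1·1334961 = 1334961
  i=1: C(10,1)·!9 = 10·133496 = 1334960
Total = 2669921.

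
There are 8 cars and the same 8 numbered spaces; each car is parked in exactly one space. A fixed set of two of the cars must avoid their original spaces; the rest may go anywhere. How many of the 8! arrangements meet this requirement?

Let A_j be the event that the j-th constrained one is fixed. By inclusion-exclusion over the 2 events:
Σ_{j=0}^{2} (-1)^j C(2,j)(8-j)!
= C(2,0)·8! - C(2,1)·7! + C(2,2)·6!
= 40320 - 10080 + 720
= 30960

30960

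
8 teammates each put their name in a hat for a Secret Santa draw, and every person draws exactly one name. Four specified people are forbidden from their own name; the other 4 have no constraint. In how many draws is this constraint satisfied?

Inclusion-exclusion on the 4 forbidden self-matches:
Σ_{j=0}^{4} (-1)^j C(4,j)(8-j)!
= C(4,0)·8! - C(4,1)·7! + C(4,2)·6! - C(4,3)·5! + C(4,4)·4!
= 40320 - 20160 + 4320 - 480 + 24
= 24024

24024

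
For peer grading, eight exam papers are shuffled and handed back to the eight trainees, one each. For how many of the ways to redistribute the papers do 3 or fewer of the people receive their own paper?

# with exactly i fixed is C(8,i)·!(8-i); sum over i=0..3:
  i=0: C(8,0)·!8 = 1·14833 = 14833
  i=1: C(8,1)·!7 = 8·1854 = 14832
  i=2: C(8,2)·!6 = 28·265 = 7420
  i=3: C(8,3)·!5 = 56·44 = 2464
Total = 39549.

39549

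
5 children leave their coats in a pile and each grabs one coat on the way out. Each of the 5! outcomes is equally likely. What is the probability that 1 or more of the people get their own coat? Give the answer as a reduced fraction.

19/30

Favorable outcomes: Σ_{i≥1} C(5,i)·!(5-i) = 5·9 + 10·2 + 10·1 + 5·0 + 1·1 = 76.
Total outcomes: 5! = 120.
Probability = 76/120 = 19/30.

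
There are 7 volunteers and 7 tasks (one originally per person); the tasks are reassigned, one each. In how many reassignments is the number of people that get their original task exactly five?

Pick the 5 fixed positions: C(7,5) = 21 ways.
The other 2 form a derangement: !2 = 1.
Total: 21 × 1 = 21.

21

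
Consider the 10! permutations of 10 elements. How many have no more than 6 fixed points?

3628514

Sum C(10,i)·!(10-i) for i = 0..6:
  i=0: C(10,0)·!10 = 1·1334961 = 1334961
  i=1: C(10,1)·!9 = 10·133496 = 1334960
  i=2: C(10,2)·!8 = 45·14833 = 667485
  i=3: C(10,3)·!7 = 120·1854 = 222480
  i=4: C(10,4)·!6 = 210·265 = 55650
  i=5: C(10,5)·!5 = 252·44 = 11088
  i=6: C(10,6)·!4 = 210·9 = 1890
Total = 3628514.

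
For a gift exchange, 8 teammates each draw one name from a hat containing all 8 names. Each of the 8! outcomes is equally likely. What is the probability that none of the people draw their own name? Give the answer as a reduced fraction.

2119/5760

Favorable outcomes: !8 = 14833.
Total outcomes: 8! = 40320.
Probability = 14833/40320 = 2119/5760.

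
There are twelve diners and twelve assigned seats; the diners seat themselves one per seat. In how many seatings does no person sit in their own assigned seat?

176214841

The subfactorial !12 = [12!/e] (nearest integer).
12! = 479001600, and 479001600/e ≈ 176214840.93, so !12 = 176214841.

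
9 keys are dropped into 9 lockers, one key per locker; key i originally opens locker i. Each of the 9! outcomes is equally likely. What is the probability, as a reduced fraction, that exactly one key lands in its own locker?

2119/5760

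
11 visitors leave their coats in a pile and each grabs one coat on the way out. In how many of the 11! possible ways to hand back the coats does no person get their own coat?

!11 is the nearest integer to 11!/e.
11! = 39916800, and 39916800/e ≈ 14684570.08, so !11 = 14684570.

14684570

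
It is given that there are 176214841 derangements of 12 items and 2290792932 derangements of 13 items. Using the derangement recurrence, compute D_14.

D_14 = (14-1)·(D_13 + D_12) = 13·(2290792932 + 176214841) = 13·2467007773 = 32071101049.

32071101049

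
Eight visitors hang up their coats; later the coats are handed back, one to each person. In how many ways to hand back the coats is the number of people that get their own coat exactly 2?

7420

Choose which 2 of the 8 are fixed: C(8,2) = 28.
The remaining 6 must be deranged: !6 = 265.
Total: 28 × 265 = 7420.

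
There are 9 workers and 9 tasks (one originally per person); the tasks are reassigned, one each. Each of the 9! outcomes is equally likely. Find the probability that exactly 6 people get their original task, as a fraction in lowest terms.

Favorable outcomes: C(9,6)·!3 = 84·2 = 168.
Total outcomes: 9! = 362880.
Probability = 168/362880 = 1/2160.

1/2160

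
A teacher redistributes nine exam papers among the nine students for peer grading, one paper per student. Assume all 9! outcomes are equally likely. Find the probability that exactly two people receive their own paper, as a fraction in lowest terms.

103/560

Favorable outcomes: C(9,2)·!7 = 36·1854 = 66744.
Total outcomes: 9! = 362880.
Probability = 66744/362880 = 103/560.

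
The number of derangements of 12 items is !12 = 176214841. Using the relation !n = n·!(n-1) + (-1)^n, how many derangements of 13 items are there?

2290792932

!13 = 13·176214841 - 1 = 2290792932.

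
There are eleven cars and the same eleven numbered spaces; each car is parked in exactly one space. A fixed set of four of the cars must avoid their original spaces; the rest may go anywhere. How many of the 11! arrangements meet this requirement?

27422640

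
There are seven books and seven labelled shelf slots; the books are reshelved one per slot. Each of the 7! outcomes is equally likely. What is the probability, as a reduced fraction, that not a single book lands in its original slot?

103/280

Favorable outcomes: !7 = 1854.
Total outcomes: 7! = 5040.
Probability = 1854/5040 = 103/280.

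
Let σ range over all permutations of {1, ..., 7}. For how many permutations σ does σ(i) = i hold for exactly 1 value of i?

1855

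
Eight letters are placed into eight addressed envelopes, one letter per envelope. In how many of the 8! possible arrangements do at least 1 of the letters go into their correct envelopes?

25487

Sum C(8,i)·!(8-i) for i = 1..8:
  i=1: C(8,1)·!7 = 8·1854 = 14832
  i=2: C(8,2)·!6 = 28·265 = 7420
  i=3: C(8,3)·!5 = 56·44 = 2464
  i=4: C(8,4)·!4 = 70·9 = 630
  i=5: C(8,5)·!3 = 56·2 = 112
  i=6: C(8,6)·!2 = 28·1 = 28
  i=7: C(8,7)·!1 = 8·0 = 0
  i=8: C(8,8)·!0 = 1·1 = 1
Total = 25487.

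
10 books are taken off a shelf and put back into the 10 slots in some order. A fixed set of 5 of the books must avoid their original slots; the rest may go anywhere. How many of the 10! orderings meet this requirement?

2170680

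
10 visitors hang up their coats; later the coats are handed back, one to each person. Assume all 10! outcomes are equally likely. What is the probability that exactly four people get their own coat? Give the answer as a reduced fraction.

53/3456

Favorable outcomes: C(10,4)·!6 = 210·265 = 55650.
Total outcomes: 10! = 3628800.
Probability = 55650/3628800 = 53/3456.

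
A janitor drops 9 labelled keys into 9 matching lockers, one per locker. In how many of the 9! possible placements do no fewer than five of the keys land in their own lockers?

1339

# with exactly i fixed is C(9,i)·!(9-i); sum over i=5..9:
  i=5: C(9,5)·!4 = 126·9 = 1134
  i=6: C(9,6)·!3 = 84·2 = 168
  i=7: C(9,7)·!2 = 36·1 = 36
  i=8: C(9,8)·!1 = 9·0 = 0
  i=9: C(9,9)·!0 = 1·1 = 1
Total = 1339.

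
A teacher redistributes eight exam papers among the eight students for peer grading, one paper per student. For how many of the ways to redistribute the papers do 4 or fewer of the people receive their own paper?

40179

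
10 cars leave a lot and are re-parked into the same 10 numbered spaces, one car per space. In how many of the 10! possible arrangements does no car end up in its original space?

1334961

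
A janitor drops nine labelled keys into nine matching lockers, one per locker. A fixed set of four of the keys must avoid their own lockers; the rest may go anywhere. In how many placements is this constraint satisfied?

229080

Let A_j be the event that the j-th constrained one is fixed. By inclusion-exclusion over the 4 events:
Σ_{j=0}^{4} (-1)^j C(4,j)(9-j)!
= C(4,0)·9! - C(4,1)·8! + C(4,2)·7! - C(4,3)·6! + C(4,4)·5!
= 362880 - 161280 + 30240 - 2880 + 120
= 229080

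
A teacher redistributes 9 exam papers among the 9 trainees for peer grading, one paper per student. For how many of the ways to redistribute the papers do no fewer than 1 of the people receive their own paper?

229384

# with exactly i fixed is C(9,i)·!(9-i); sum over i=1..9:
  i=1: C(9,1)·!8 = 9·14833 = 133497
  i=2: C(9,2)·!7 = 36·1854 = 66744
  i=3: C(9,3)·!6 = 84·265 = 22260
  i=4: C(9,4)·!5 = 126·44 = 5544
  i=5: C(9,5)·!4 = 126·9 = 1134
  i=6: C(9,6)·!3 = 84·2 = 168
  i=7: C(9,7)·!2 = 36·1 = 36
  i=8: C(9,8)·!1 = 9·0 = 0
  i=9: C(9,9)·!0 = 1·1 = 1
Total = 229384.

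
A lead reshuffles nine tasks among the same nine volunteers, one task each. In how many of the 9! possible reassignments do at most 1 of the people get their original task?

266993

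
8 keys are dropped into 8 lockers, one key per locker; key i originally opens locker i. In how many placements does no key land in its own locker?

14833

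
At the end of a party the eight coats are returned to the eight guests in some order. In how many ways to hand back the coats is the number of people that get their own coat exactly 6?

Choose which 6 of the 8 are fixed: C(8,6) = 28.
The other 2 form a derangement: !2 = 1.
Total: 28 × 1 = 28.

28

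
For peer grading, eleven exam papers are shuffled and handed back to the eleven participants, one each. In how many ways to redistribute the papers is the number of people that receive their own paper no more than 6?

39913444

Sum C(11,i)·!(11-i) for i = 0..6:
  i=0: C(11,0)·!11 = 1·14684570 = 14684570
  i=1: C(11,1)·!10 = 11·1334961 = 14684571
  i=2: C(11,2)·!9 = 55·133496 = 7342280
  i=3: C(11,3)·!8 = 165·14833 = 2447445
  i=4: C(11,4)·!7 = 330·1854 = 611820
  i=5: C(11,5)·!6 = 462·265 = 122430
  i=6: C(11,6)·!5 = 462·44 = 20328
Total = 39913444.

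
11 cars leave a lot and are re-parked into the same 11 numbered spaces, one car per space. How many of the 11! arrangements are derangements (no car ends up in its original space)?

The subfactorial !11 = [11!/e] (nearest integer).
11! = 39916800, and 39916800/e ≈ 14684570.08, so !11 = 14684570.

14684570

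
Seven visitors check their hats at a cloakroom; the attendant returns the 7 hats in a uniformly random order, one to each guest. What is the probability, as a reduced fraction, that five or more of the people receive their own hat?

11/2520

Favorable outcomes: Σ_{i≥5} C(7,i)·!(7-i) = 21·1 + 7·0 + 1·1 = 22.
Total outcomes: 7! = 5040.
Probability = 22/5040 = 11/2520.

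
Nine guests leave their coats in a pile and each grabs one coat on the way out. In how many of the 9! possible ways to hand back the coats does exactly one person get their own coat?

133497

Pick the single fixed position: C(9,1) = 9 ways.
The remaining 8 must be deranged: !8 = 14833.
Total: 9 × 14833 = 133497.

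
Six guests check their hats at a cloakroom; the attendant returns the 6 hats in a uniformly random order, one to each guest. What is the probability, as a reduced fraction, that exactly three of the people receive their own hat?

1/18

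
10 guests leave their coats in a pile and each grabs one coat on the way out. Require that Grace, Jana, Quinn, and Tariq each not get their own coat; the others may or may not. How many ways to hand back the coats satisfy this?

Let A_j be the event that the j-th constrained one is fixed. By inclusion-exclusion over the 4 events:
Σ_{j=0}^{4} (-1)^j C(4,j)(10-j)!
= C(4,0)·10! - C(4,1)·9! + C(4,2)·8! - C(4,3)·7! + C(4,4)·6!
= 3628800 - 1451520 + 241920 - 20160 + 720
= 2399760

2399760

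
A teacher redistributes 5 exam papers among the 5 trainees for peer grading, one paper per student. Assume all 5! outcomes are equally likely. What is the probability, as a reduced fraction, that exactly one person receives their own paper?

3/8

Favorable outcomes: C(5,1)·!4 = 5·9 = 45.
Total outcomes: 5! = 120.
Probability = 45/120 = 3/8.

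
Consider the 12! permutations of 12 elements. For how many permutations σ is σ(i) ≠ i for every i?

176214841

!12 is the nearest integer to 12!/e.
12! = 479001600, and 479001600/e ≈ 176214840.93, so !12 = 176214841.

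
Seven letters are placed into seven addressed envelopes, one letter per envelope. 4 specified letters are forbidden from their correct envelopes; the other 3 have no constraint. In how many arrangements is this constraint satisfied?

2790

Let A_j be the event that the j-th constrained one is fixed. By inclusion-exclusion over the 4 events:
Σ_{j=0}^{4} (-1)^j C(4,j)(7-j)!
= C(4,0)·7! - C(4,1)·6! + C(4,2)·5! - C(4,3)·4! + C(4,4)·3!
= 5040 - 2880 + 720 - 96 + 6
= 2790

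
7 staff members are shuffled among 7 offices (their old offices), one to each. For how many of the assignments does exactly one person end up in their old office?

1855

Pick the single fixed position: C(7,1) = 7 ways.
The remaining 6 must be deranged: !6 = 265.
Total: 7 × 265 = 1855.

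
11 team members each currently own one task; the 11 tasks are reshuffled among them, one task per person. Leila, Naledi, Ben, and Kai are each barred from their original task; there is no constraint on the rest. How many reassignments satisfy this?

27422640

Inclusion-exclusion on the 4 forbidden self-matches:
Σ_{j=0}^{4} (-1)^j C(4,j)(11-j)!
= C(4,0)·11! - C(4,1)·10! + C(4,2)·9! - C(4,3)·8! + C(4,4)·7!
= 39916800 - 14515200 + 2177280 - 161280 + 5040
= 27422640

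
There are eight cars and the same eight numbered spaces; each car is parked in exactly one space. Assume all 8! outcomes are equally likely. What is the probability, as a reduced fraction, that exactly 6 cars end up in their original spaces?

1/1440

Favorable outcomes: C(8,6)·!2 = 28·1 = 28.
Total outcomes: 8! = 40320.
Probability = 28/40320 = 1/1440.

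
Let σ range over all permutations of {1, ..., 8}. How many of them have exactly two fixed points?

7420

Pick the 2 fixed positions: C(8,2) = 28 ways.
The other 6 form a derangement: !6 = 265.
Total: 28 × 265 = 7420.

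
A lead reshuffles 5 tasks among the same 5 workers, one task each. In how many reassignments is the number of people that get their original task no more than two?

109

Sum C(5,i)·!(5-i) for i = 0..2:
  i=0: C(5,0)·!5 = 1·44 = 44
  i=1: C(5,1)·!4 = 5·9 = 45
  i=2: C(5,2)·!3 = 10·2 = 20
Total = 109.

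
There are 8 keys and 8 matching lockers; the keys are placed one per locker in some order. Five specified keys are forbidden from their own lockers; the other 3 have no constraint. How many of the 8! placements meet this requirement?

21234

Let A_j be the event that the j-th constrained one is fixed. By inclusion-exclusion over the 5 events:
Σ_{j=0}^{5} (-1)^j C(5,j)(8-j)!
= C(5,0)·8! - C(5,1)·7! + C(5,2)·6! - C(5,3)·5! + C(5,4)·4! - C(5,5)·3!
= 40320 - 25200 + 7200 - 1200 + 120 - 6
= 21234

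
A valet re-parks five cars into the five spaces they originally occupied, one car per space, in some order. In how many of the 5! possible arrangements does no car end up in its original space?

The number of derangements of 5 is !5 = Σ_{k=0}^{5} (-1)^k·5!/k!
= 5! - 5!/1! + 5!/2! - 5!/3! + 5!/4! - 5!/5!
= 120 - 120 + 60 - 20 + 5 - 1
= 44

44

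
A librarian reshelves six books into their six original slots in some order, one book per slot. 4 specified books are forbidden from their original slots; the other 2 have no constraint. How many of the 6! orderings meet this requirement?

362

Inclusion-exclusion on the 4 forbidden self-matches:
Σ_{j=0}^{4} (-1)^j C(4,j)(6-j)!
= C(4,0)·6! - C(4,1)·5! + C(4,2)·4! - C(4,3)·3! + C(4,4)·2!
= 720 - 480 + 144 - 24 + 2
= 362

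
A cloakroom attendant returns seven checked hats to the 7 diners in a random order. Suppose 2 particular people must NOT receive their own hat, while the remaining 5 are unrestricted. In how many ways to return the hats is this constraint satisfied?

Inclusion-exclusion on the 2 forbidden self-matches:
Σ_{j=0}^{2} (-1)^j C(2,j)(7-j)!
= C(2,0)·7! - C(2,1)·6! + C(2,2)·5!
= 5040 - 1440 + 120
= 3720

3720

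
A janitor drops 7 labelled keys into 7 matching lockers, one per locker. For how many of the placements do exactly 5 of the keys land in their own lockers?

Pick the 5 fixed positions: C(7,5) = 21 ways.
The remaining 2 must be deranged: !2 = 1.
Total: 21 × 1 = 21.

21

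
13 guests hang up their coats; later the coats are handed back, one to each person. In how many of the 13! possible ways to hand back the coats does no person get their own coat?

The subfactorial !13 = [13!/e] (nearest integer).
13! = 6227020800, and 6227020800/e ≈ 2290792932.07, so !13 = 2290792932.

2290792932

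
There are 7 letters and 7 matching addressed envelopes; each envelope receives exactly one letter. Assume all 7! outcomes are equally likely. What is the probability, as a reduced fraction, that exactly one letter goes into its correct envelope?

53/144

Favorable outcomes: C(7,1)·!6 = 7·265 = 1855.
Total outcomes: 7! = 5040.
Probability = 1855/5040 = 53/144.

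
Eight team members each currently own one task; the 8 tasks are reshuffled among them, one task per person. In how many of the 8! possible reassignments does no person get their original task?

14833

The subfactorial !8 = [8!/e] (nearest integer).
8! = 40320, and 40320/e ≈ 14832.90, so !8 = 14833.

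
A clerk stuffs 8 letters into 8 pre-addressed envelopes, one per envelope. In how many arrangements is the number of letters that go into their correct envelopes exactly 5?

Choose which 5 of the 8 are fixed: C(8,5) = 56.
The remaining 3 must be deranged: !3 = 2.
Total: 56 × 2 = 112.

112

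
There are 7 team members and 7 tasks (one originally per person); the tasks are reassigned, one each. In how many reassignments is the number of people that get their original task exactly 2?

924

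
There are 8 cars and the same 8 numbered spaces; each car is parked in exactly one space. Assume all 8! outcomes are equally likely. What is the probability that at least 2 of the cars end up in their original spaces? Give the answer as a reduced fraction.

2131/8064

Favorable outcomes: Σ_{i≥2} C(8,i)·!(8-i) = 28·265 + 56·44 + 70·9 + 56·2 + 28·1 + 8·0 + 1·1 = 10655.
Total outcomes: 8! = 40320.
Probability = 10655/40320 = 2131/8064.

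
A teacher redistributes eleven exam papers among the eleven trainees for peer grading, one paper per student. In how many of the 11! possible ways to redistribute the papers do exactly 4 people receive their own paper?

Pick the 4 fixed positions: C(11,4) = 330 ways.
The other 7 form a derangement: !7 = 1854.
Total: 330 × 1854 = 611820.

611820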